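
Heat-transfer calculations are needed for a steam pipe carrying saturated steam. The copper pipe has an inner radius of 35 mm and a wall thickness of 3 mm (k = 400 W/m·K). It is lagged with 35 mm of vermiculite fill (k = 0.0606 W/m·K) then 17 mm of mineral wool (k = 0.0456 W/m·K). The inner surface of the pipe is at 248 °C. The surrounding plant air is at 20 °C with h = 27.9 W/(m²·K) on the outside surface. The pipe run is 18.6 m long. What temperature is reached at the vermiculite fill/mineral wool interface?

T ≈ 92.2 °C

Cylindrical conduction, so R = ln(r₂/r₁)/(2πkL) per layer, in series:
R_copper pipe wall = ln(38/35)/(2π×400×18.6) = 1.759×10^-6 K/W
R_vermiculite fill = ln(73/38)/(2π×0.0606×18.6) = 0.09219 K/W
R_mineral wool = ln(90/73)/(2π×0.0456×18.6) = 0.03928 K/W
R_outer film = 1/(h_o·2πr_oL) = 1/(27.9×2π×0.09×18.6) = 0.003408 K/W
R_total = 0.1349 K/W
Q = ΔT/R_total = 228/0.1349
Q = 1690 W
T_interface = T_inner − Q·ΣR(inner→interface) = 248 − 1690×0.09219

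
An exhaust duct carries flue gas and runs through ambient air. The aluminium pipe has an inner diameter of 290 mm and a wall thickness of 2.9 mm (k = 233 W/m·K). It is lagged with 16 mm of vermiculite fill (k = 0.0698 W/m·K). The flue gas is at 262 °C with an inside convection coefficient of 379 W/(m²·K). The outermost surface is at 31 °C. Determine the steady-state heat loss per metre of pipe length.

For a radial system each layer contributes R = ln(r_out/r_in)/(2πkL); films add R = 1/(hA).
R_inner film = 1/(h_i·2πr₁L) = 1/(379×2π×0.145×1) = 0.002896 K/W
R_aluminium pipe wall = ln(147.9/145)/(2π×233×1) = 1.353×10^-5 K/W
R_vermiculite fill = ln(163.9/147.9)/(2π×0.0698×1) = 0.2342 K/W
R_total = 0.2371 K/W
Q = ΔT/R_total = 231/0.2371

q′ ≈ 974 W/m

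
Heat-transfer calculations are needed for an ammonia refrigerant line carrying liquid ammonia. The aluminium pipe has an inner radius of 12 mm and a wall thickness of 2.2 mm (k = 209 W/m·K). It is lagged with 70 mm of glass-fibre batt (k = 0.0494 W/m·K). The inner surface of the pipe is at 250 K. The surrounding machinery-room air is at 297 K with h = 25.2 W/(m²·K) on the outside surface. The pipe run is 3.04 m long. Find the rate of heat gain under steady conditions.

Treating each annulus and film as a series resistance:
R_aluminium pipe wall = ln(14.2/12)/(2π×209×3.04) = 4.217×10^-5 K/W
R_glass-fibre batt = ln(84.2/14.2)/(2π×0.0494×3.04) = 1.886 K/W
R_outer film = 1/(h_o·2πr_oL) = 1/(25.2×2π×0.0842×3.04) = 0.02467 K/W
R_total = 1.911 K/W
Q = ΔT/R_total = 47/1.911

Q ≈ 24.6 W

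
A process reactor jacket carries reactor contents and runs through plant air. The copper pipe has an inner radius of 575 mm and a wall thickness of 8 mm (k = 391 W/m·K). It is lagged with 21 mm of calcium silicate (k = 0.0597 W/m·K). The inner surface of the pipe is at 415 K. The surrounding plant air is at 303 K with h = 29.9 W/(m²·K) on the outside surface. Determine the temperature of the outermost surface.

Per-layer cylindrical resistances, series-summed:
R_copper pipe wall = ln(583/575)/(2π×391×1) = 5.624×10^-6 K/W
R_calcium silicate = ln(604/583)/(2π×0.0597×1) = 0.09434 K/W
R_outer film = 1/(h_o·2πr_oL) = 1/(29.9×2π×0.604×1) = 0.008813 K/W
R_total = 0.1032 K/W
Q = ΔT/R_total = 112/0.1032
Q = 1090 W/m
T_interface = T_inner − Q·ΣR(inner→interface) = 415 − 1090×0.09434

T ≈ 313 K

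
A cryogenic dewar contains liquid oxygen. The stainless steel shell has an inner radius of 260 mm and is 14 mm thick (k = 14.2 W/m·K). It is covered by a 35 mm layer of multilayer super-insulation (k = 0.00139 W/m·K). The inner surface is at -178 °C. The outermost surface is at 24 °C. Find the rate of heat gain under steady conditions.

Q ≈ 8.53 W

Radial (spherical) resistances in series:
R_stainless steel shell = (1/0.26 − 1/0.274)/(4π×14.2) = 0.001101 K/W
R_multilayer super-insulation = (1/0.274 − 1/0.309)/(4π×0.00139) = 23.67 K/W
R_total = 23.67 K/W
Q = ΔT/R_total = 202/23.67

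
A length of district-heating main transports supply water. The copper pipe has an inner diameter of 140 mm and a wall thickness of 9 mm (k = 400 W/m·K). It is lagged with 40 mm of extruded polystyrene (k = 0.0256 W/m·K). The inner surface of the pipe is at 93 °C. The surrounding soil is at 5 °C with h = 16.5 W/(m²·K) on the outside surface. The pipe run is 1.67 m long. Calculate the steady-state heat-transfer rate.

Cylindrical conduction, so R = ln(r₂/r₁)/(2πkL) per layer, in series:
R_copper pipe wall = ln(79/70)/(2π×400×1.67) = 2.882×10^-5 K/W
R_extruded polystyrene = ln(119/79)/(2π×0.0256×1.67) = 1.525 K/W
R_outer film = 1/(h_o·2πr_oL) = 1/(16.5×2π×0.119×1.67) = 0.04854 K/W
R_total = 1.574 K/W
Q = ΔT/R_total = 88/1.574

Q ≈ 55.9 W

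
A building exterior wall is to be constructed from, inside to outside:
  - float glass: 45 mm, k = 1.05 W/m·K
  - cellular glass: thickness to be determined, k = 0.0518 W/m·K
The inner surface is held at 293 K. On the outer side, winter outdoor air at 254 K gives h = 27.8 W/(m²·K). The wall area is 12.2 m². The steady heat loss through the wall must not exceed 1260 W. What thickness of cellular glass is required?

L ≈ 15.5 mm

Thermal resistances in series:
R_float glass = L/(kA) = 0.045/(1.05×12.2) = 0.003513 K/W
R_outer film = 1/(h_o·A) = 1/(27.8×12.2) = 0.002948 K/W
Sum of the known resistances R_other = 0.006461 K/W
Required total resistance R_tot = ΔT/Q_allow = 39/1260 = 0.03095 K/W
R_cellular glass = R_tot − R_other = 0.02449 K/W
L = R·k·A = 0.02449×0.0518×12.2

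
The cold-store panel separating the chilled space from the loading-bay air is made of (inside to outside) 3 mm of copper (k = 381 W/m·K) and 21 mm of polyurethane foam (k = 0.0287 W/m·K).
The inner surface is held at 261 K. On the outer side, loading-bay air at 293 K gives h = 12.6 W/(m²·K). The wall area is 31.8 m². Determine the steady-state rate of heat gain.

Using the resistance-network approach (series):
R_copper = L/(kA) = 0.003/(381×31.8) = 2.476×10^-7 K/W
R_polyurethane foam = L/(kA) = 0.021/(0.0287×31.8) = 0.02301 K/W
R_outer film = 1/(h_o·A) = 1/(12.6×31.8) = 0.002496 K/W
R_total = 0.02551 K/W
Q = ΔT / R_total = 32 / 0.02551

Q ≈ 1250 W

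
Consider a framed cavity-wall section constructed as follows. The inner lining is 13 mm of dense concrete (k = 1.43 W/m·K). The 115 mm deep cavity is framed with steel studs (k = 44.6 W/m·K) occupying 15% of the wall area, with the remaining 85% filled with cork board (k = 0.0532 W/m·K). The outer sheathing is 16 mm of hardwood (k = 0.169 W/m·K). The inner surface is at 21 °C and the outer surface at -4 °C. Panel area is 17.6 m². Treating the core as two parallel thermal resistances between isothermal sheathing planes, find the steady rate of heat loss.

Sheathing layers in series; stud and cavity paths in parallel between them.
R_inner = 0.013/(1.43×17.6) = 5.165×10^-4 K/W
R_stud  = 0.115/(44.6×0.15×17.6) = 9.767×10^-4 K/W
R_cav   = 0.115/(0.0532×0.85×17.6) = 0.1445 K/W
1/R_core = 1/R_stud + 1/R_cav → R_core = 9.701×10^-4 K/W
R_outer = 0.016/(0.169×17.6) = 0.005379 K/W
R_total = 0.006866 K/W
Q = ΔT/R_total = 25/0.006866

Q ≈ 3640 W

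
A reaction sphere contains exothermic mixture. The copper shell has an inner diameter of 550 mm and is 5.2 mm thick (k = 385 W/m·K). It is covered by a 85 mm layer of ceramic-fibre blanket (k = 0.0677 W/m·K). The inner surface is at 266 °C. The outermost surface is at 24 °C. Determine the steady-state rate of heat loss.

For a spherical shell R = (1/r₁ − 1/r₂)/(4πk); film R = 1/(h·4πr²). In series:
R_copper shell = (1/0.275 − 1/0.2802)/(4π×385) = 1.395×10^-5 K/W
R_ceramic-fibre blanket = (1/0.2802 − 1/0.3652)/(4π×0.0677) = 0.9764 K/W
R_total = 0.9764 K/W
Q = ΔT/R_total = 242/0.9764

Q ≈ 248 W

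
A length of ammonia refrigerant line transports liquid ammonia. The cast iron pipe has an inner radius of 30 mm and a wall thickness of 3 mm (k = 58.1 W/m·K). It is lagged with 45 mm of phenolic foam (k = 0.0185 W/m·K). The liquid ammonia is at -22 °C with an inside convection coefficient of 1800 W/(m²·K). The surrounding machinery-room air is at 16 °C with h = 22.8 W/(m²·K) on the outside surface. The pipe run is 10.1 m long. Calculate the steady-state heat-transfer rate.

Treating each annulus and film as a series resistance:
R_inner film = 1/(h_i·2πr₁L) = 1/(1800×2π×0.03×10.1) = 2.918×10^-4 K/W
R_cast iron pipe wall = ln(33/30)/(2π×58.1×10.1) = 2.585×10^-5 K/W
R_phenolic foam = ln(78/33)/(2π×0.0185×10.1) = 0.7327 K/W
R_outer film = 1/(h_o·2πr_oL) = 1/(22.8×2π×0.078×10.1) = 0.008861 K/W
R_total = 0.7419 K/W
Q = ΔT/R_total = 38/0.7419

Q ≈ 51.2 W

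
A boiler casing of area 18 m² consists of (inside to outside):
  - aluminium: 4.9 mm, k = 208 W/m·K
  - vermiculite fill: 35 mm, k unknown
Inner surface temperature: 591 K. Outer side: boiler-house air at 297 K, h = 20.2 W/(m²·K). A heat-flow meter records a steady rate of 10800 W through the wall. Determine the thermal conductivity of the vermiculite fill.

Model the wall as resistances in series:
R_aluminium = L/(kA) = 0.0049/(208×18) = 1.309×10^-6 K/W
R_outer film = 1/(h_o·A) = 1/(20.2×18) = 0.00275 K/W
Sum of known resistances R_other = 0.002752 K/W
Total R = ΔT/Q = 294/10800 = 0.02722 K/W
R_vermiculite fill = R_total − R_other = 0.02447 K/W
k = L/(R·A) = 0.035/(0.02447×18)

k ≈ 0.0795 W/(m·K)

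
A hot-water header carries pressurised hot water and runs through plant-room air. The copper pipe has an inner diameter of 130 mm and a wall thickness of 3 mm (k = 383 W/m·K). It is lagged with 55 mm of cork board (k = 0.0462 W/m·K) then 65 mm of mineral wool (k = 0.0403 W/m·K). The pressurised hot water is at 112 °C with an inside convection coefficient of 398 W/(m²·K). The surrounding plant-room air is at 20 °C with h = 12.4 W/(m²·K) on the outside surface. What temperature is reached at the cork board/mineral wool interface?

T ≈ 62.3 °C

Radial resistances (cylindrical: R_cond = ln(r_o/r_i)/(2πkL), R_conv = 1/(h·2πrL)):
R_inner film = 1/(h_i·2πr₁L) = 1/(398×2π×0.065×1) = 0.006152 K/W
R_copper pipe wall = ln(68/65)/(2π×383×1) = 1.875×10^-5 K/W
R_cork board = ln(123/68)/(2π×0.0462×1) = 2.042 K/W
R_mineral wool = ln(188/123)/(2π×0.0403×1) = 1.676 K/W
R_outer film = 1/(h_o·2πr_oL) = 1/(12.4×2π×0.188×1) = 0.06827 K/W
R_total = 3.792 K/W
Q = ΔT/R_total = 92/3.792
Q = 24.3 W/m
T_interface = T_inner − Q·ΣR(inner→interface) = 112 − 24.3×2.048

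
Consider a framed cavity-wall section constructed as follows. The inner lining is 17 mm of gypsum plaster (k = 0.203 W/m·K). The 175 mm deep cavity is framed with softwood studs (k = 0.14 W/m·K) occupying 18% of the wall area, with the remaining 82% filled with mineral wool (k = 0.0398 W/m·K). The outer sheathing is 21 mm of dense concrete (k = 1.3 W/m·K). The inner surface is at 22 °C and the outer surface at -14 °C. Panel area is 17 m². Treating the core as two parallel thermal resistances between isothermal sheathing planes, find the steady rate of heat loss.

Q ≈ 196 W

Sheathing layers in series; stud and cavity paths in parallel between them.
R_inner = 0.017/(0.203×17) = 0.004926 K/W
R_stud  = 0.175/(0.14×0.18×17) = 0.4085 K/W
R_cav   = 0.175/(0.0398×0.82×17) = 0.3154 K/W
1/R_core = 1/R_stud + 1/R_cav → R_core = 0.178 K/W
R_outer = 0.021/(1.3×17) = 9.502×10^-4 K/W
R_total = 0.1839 K/W
Q = ΔT/R_total = 36/0.1839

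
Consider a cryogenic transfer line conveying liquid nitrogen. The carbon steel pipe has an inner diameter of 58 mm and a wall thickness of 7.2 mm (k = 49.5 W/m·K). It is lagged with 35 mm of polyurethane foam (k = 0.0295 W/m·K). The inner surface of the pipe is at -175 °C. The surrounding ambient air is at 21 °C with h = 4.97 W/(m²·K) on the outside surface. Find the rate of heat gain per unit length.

q′ ≈ 47.8 W/m

Radial resistances (cylindrical: R_cond = ln(r_o/r_i)/(2πkL), R_conv = 1/(h·2πrL)):
R_carbon steel pipe wall = ln(36.2/29)/(2π×49.5×1) = 7.13×10^-4 K/W
R_polyurethane foam = ln(71.2/36.2)/(2π×0.0295×1) = 3.649 K/W
R_outer film = 1/(h_o·2πr_oL) = 1/(4.97×2π×0.0712×1) = 0.4498 K/W
R_total = 4.1 K/W
Q = ΔT/R_total = 196/4.1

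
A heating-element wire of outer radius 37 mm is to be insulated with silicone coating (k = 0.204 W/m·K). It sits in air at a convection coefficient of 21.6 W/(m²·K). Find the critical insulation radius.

For a cylinder r_cr = k/h = 0.204/21.6
r_cr = 9.44 mm; since the bare radius (37 mm) is above r_cr, any added insulation will reduce heat loss.

r_cr ≈ 9.44 mm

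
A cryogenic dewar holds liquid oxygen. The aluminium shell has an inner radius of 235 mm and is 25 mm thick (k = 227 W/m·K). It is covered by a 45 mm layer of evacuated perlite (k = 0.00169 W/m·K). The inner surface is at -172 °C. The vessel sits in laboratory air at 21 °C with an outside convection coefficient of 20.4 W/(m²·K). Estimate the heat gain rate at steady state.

Spherical conduction: R = (1/r_in − 1/r_out)/(4πk) per layer; series-sum.
R_aluminium shell = (1/0.235 − 1/0.26)/(4π×227) = 1.434×10^-4 K/W
R_evacuated perlite = (1/0.26 − 1/0.305)/(4π×0.00169) = 26.72 K/W
R_outer film = 1/(h·4πr_o²) = 1/(20.4×4π×0.305²) = 0.04193 K/W
R_total = 26.76 K/W
Q = ΔT/R_total = 193/26.76

Q ≈ 7.21 W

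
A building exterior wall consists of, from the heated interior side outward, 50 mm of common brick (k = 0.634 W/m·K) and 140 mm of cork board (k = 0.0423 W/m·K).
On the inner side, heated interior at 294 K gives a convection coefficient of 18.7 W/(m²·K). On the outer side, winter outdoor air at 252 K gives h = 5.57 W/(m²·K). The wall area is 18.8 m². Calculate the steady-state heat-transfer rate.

Model the wall as resistances in series:
R_inner film = 1/(h_i·A) = 1/(18.7×18.8) = 0.002844 K/W
R_common brick = L/(kA) = 0.05/(0.634×18.8) = 0.004195 K/W
R_cork board = L/(kA) = 0.14/(0.0423×18.8) = 0.176 K/W
R_outer film = 1/(h_o·A) = 1/(5.57×18.8) = 0.00955 K/W
R_total = 0.1926 K/W
Q = ΔT / R_total = 42 / 0.1926

Q ≈ 218 W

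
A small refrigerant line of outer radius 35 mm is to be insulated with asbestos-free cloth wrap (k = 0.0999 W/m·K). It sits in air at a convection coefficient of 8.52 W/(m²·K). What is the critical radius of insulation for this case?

For a cylinder r_cr = k/h = 0.0999/8.52
r_cr = 11.7 mm; since the bare radius (35 mm) is above r_cr, any added insulation will reduce heat loss.

r_cr ≈ 11.7 mm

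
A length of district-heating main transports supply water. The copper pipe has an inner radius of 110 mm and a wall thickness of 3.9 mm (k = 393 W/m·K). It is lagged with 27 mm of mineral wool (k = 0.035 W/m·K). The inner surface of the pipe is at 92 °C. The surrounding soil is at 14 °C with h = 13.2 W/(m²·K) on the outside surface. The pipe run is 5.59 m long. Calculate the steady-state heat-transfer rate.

Q ≈ 414 W

Treating each annulus and film as a series resistance:
R_copper pipe wall = ln(113.9/110)/(2π×393×5.59) = 2.524×10^-6 K/W
R_mineral wool = ln(140.9/113.9)/(2π×0.035×5.59) = 0.173 K/W
R_outer film = 1/(h_o·2πr_oL) = 1/(13.2×2π×0.1409×5.59) = 0.01531 K/W
R_total = 0.1884 K/W
Q = ΔT/R_total = 78/0.1884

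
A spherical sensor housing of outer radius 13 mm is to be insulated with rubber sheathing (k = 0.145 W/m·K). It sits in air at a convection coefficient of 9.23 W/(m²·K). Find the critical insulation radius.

r_cr ≈ 31.4 mm

For a sphere r_cr = 2k/h = 2×0.145/9.23
r_cr = 31.4 mm; since the bare radius (13 mm) is below r_cr, adding a thin layer of insulation will *increase* heat loss.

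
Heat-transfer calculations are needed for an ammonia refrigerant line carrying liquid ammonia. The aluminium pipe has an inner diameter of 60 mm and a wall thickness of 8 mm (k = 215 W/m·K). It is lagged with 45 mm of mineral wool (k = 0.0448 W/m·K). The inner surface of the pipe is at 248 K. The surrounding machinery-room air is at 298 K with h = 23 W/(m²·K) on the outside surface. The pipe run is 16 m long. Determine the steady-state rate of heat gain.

For a radial system each layer contributes R = ln(r_out/r_in)/(2πkL); films add R = 1/(hA).
R_aluminium pipe wall = ln(38/30)/(2π×215×16) = 1.094×10^-5 K/W
R_mineral wool = ln(83/38)/(2π×0.0448×16) = 0.1735 K/W
R_outer film = 1/(h_o·2πr_oL) = 1/(23×2π×0.083×16) = 0.005211 K/W
R_total = 0.1787 K/W
Q = ΔT/R_total = 50/0.1787

Q ≈ 280 W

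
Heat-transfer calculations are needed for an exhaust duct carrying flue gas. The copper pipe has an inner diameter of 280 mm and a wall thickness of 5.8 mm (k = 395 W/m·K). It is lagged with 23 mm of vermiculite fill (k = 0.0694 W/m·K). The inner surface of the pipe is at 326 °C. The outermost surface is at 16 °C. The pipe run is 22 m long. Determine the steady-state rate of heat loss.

Q ≈ 20300 W

Treating each annulus and film as a series resistance:
R_copper pipe wall = ln(145.8/140)/(2π×395×22) = 7.435×10^-7 K/W
R_vermiculite fill = ln(168.8/145.8)/(2π×0.0694×22) = 0.01527 K/W
R_total = 0.01527 K/W
Q = ΔT/R_total = 310/0.01527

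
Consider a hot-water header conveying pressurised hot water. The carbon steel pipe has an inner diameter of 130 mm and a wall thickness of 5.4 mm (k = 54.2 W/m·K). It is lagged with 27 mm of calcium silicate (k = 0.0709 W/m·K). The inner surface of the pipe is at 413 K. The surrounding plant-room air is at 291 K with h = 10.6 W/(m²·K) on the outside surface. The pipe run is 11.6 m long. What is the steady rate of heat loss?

For a radial system each layer contributes R = ln(r_out/r_in)/(2πkL); films add R = 1/(hA).
R_carbon steel pipe wall = ln(70.4/65)/(2π×54.2×11.6) = 2.02×10^-5 K/W
R_calcium silicate = ln(97.4/70.4)/(2π×0.0709×11.6) = 0.06282 K/W
R_outer film = 1/(h_o·2πr_oL) = 1/(10.6×2π×0.0974×11.6) = 0.01329 K/W
R_total = 0.07613 K/W
Q = ΔT/R_total = 122/0.07613

Q ≈ 1600 W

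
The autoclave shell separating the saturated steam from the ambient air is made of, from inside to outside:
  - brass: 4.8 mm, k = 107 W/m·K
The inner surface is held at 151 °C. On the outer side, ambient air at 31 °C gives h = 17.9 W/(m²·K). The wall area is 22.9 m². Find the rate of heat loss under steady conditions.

Using the resistance-network approach (series):
R_brass = L/(kA) = 0.0048/(107×22.9) = 1.959×10^-6 K/W
R_outer film = 1/(h_o·A) = 1/(17.9×22.9) = 0.00244 K/W
R_total = 0.002442 K/W
Q = ΔT / R_total = 120 / 0.002442

Q ≈ 49100 W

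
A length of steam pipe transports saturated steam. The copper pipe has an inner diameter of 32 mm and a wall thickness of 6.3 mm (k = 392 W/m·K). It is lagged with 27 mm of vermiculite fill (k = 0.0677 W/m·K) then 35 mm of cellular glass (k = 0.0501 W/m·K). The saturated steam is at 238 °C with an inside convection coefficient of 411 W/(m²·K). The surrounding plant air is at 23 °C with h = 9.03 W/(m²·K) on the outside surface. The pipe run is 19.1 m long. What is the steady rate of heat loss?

Radial resistances (cylindrical: R_cond = ln(r_o/r_i)/(2πkL), R_conv = 1/(h·2πrL)):
R_inner film = 1/(h_i·2πr₁L) = 1/(411×2π×0.016×19.1) = 0.001267 K/W
R_copper pipe wall = ln(22.3/16)/(2π×392×19.1) = 7.057×10^-6 K/W
R_vermiculite fill = ln(49.3/22.3)/(2π×0.0677×19.1) = 0.09765 K/W
R_cellular glass = ln(84.3/49.3)/(2π×0.0501×19.1) = 0.08922 K/W
R_outer film = 1/(h_o·2πr_oL) = 1/(9.03×2π×0.0843×19.1) = 0.01095 K/W
R_total = 0.1991 K/W
Q = ΔT/R_total = 215/0.1991

Q ≈ 1080 W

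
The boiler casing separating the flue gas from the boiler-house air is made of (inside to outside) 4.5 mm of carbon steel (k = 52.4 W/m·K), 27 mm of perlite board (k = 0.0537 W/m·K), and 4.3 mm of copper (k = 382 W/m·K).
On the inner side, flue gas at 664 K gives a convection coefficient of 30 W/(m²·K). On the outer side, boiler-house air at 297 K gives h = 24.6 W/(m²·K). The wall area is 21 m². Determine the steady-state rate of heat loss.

Series thermal resistances:
R_inner film = 1/(h_i·A) = 1/(30×21) = 0.001587 K/W
R_carbon steel = L/(kA) = 0.0045/(52.4×21) = 4.089×10^-6 K/W
R_perlite board = L/(kA) = 0.027/(0.0537×21) = 0.02394 K/W
R_copper = L/(kA) = 0.0043/(382×21) = 5.36×10^-7 K/W
R_outer film = 1/(h_o·A) = 1/(24.6×21) = 0.001936 K/W
R_total = 0.02747 K/W
Q = ΔT / R_total = 367 / 0.02747

Q ≈ 13400 W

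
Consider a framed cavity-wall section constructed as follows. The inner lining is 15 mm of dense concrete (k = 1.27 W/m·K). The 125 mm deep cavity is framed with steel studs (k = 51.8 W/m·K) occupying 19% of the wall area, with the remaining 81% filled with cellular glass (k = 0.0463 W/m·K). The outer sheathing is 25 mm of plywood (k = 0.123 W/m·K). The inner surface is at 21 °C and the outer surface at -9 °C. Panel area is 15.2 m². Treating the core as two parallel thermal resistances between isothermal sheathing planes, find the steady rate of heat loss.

Q ≈ 2000 W

Sheathing layers in series; stud and cavity paths in parallel between them.
R_inner = 0.015/(1.27×15.2) = 7.77×10^-4 K/W
R_stud  = 0.125/(51.8×0.19×15.2) = 8.356×10^-4 K/W
R_cav   = 0.125/(0.0463×0.81×15.2) = 0.2193 K/W
1/R_core = 1/R_stud + 1/R_cav → R_core = 8.324×10^-4 K/W
R_outer = 0.025/(0.123×15.2) = 0.01337 K/W
R_total = 0.01498 K/W
Q = ΔT/R_total = 30/0.01498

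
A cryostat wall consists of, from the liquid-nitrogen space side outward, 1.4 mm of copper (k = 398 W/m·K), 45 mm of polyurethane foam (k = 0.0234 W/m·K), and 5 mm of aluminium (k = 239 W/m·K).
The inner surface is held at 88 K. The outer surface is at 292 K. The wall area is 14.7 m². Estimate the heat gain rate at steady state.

Q ≈ 1560 W

Treating each layer as a thermal resistance in series:
R_copper = L/(kA) = 0.0014/(398×14.7) = 2.393×10^-7 K/W
R_polyurethane foam = L/(kA) = 0.045/(0.0234×14.7) = 0.1308 K/W
R_aluminium = L/(kA) = 0.005/(239×14.7) = 1.423×10^-6 K/W
R_total = 0.1308 K/W
Q = ΔT / R_total = 204 / 0.1308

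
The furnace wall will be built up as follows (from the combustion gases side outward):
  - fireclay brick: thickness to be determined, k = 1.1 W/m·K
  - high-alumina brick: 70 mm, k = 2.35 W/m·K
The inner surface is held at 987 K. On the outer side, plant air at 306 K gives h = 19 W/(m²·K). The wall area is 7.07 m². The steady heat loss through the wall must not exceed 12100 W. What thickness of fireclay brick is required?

L ≈ 347 mm

Model the wall as resistances in series:
R_high-alumina brick = L/(kA) = 0.07/(2.35×7.07) = 0.004213 K/W
R_outer film = 1/(h_o·A) = 1/(19×7.07) = 0.007444 K/W
Sum of the known resistances R_other = 0.01166 K/W
Required total resistance R_tot = ΔT/Q_allow = 681/12100 = 0.05628 K/W
R_fireclay brick = R_tot − R_other = 0.04462 K/W
L = R·k·A = 0.04462×1.1×7.07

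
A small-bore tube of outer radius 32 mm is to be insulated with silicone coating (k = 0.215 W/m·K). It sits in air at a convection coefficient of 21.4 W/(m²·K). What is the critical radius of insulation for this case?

For a cylinder r_cr = k/h = 0.215/21.4
r_cr = 10 mm; since the bare radius (32 mm) is above r_cr, any added insulation will reduce heat loss.

r_cr ≈ 10 mm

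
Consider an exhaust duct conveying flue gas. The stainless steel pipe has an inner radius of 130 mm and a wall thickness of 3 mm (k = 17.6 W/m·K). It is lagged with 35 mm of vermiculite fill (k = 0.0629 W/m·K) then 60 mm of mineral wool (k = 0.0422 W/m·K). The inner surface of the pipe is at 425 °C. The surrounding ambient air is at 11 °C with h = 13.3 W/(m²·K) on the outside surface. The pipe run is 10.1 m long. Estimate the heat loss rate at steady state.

Radial resistances (cylindrical: R_cond = ln(r_o/r_i)/(2πkL), R_conv = 1/(h·2πrL)):
R_stainless steel pipe wall = ln(133/130)/(2π×17.6×10.1) = 2.043×10^-5 K/W
R_vermiculite fill = ln(168/133)/(2π×0.0629×10.1) = 0.05853 K/W
R_mineral wool = ln(228/168)/(2π×0.0422×10.1) = 0.114 K/W
R_outer film = 1/(h_o·2πr_oL) = 1/(13.3×2π×0.228×10.1) = 0.005197 K/W
R_total = 0.1778 K/W
Q = ΔT/R_total = 414/0.1778

Q ≈ 2330 W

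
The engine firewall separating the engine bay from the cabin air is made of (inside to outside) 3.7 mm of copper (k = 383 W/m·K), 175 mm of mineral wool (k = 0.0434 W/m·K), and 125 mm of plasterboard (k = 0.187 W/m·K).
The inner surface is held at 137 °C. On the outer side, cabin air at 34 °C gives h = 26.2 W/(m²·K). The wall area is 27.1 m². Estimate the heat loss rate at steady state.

Model the wall as resistances in series:
R_copper = L/(kA) = 0.0037/(383×27.1) = 3.565×10^-7 K/W
R_mineral wool = L/(kA) = 0.175/(0.0434×27.1) = 0.1488 K/W
R_plasterboard = L/(kA) = 0.125/(0.187×27.1) = 0.02467 K/W
R_outer film = 1/(h_o·A) = 1/(26.2×27.1) = 0.001408 K/W
R_total = 0.1749 K/W
Q = ΔT / R_total = 103 / 0.1749

Q ≈ 589 W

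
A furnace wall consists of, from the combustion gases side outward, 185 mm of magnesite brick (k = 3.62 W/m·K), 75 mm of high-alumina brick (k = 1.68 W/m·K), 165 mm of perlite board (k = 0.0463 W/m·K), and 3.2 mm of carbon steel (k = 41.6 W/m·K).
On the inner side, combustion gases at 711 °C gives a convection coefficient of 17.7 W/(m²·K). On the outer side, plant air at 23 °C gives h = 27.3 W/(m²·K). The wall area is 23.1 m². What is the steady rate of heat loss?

Treating each layer as a thermal resistance in series:
R_inner film = 1/(h_i·A) = 1/(17.7×23.1) = 0.002446 K/W
R_magnesite brick = L/(kA) = 0.185/(3.62×23.1) = 0.002212 K/W
R_high-alumina brick = L/(kA) = 0.075/(1.68×23.1) = 0.001933 K/W
R_perlite board = L/(kA) = 0.165/(0.0463×23.1) = 0.1543 K/W
R_carbon steel = L/(kA) = 0.0032/(41.6×23.1) = 3.33×10^-6 K/W
R_outer film = 1/(h_o·A) = 1/(27.3×23.1) = 0.001586 K/W
R_total = 0.1625 K/W
Q = ΔT / R_total = 688 / 0.1625

Q ≈ 4240 W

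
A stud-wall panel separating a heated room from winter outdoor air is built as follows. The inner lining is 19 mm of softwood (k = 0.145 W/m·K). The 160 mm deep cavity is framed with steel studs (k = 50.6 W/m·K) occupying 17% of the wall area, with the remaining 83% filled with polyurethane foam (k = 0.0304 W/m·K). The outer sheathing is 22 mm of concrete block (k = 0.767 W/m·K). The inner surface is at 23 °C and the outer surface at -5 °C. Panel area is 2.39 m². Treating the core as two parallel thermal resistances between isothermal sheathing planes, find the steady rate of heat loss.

Q ≈ 375 W

Sheathing layers in series; stud and cavity paths in parallel between them.
R_inner = 0.019/(0.145×2.39) = 0.05483 K/W
R_stud  = 0.16/(50.6×0.17×2.39) = 0.007783 K/W
R_cav   = 0.16/(0.0304×0.83×2.39) = 2.653 K/W
1/R_core = 1/R_stud + 1/R_cav → R_core = 0.00776 K/W
R_outer = 0.022/(0.767×2.39) = 0.012 K/W
R_total = 0.07459 K/W
Q = ΔT/R_total = 28/0.07459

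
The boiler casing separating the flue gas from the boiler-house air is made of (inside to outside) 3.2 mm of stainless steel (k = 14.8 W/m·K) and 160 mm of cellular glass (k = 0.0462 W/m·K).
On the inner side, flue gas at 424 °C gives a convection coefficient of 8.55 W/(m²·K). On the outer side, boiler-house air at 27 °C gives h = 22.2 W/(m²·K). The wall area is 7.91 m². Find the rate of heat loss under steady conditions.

Q ≈ 866 W

Model the wall as resistances in series:
R_inner film = 1/(h_i·A) = 1/(8.55×7.91) = 0.01479 K/W
R_stainless steel = L/(kA) = 0.0032/(14.8×7.91) = 2.733×10^-5 K/W
R_cellular glass = L/(kA) = 0.16/(0.0462×7.91) = 0.4378 K/W
R_outer film = 1/(h_o·A) = 1/(22.2×7.91) = 0.005695 K/W
R_total = 0.4583 K/W
Q = ΔT / R_total = 397 / 0.4583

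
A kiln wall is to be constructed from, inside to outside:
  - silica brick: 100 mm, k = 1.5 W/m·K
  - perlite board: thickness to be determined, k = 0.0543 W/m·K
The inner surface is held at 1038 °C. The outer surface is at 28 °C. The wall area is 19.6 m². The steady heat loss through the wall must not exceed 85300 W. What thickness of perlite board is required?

Using the resistance-network approach (series):
R_silica brick = L/(kA) = 0.1/(1.5×19.6) = 0.003401 K/W
Sum of the known resistances R_other = 0.003401 K/W
Required total resistance R_tot = ΔT/Q_allow = 1010/85300 = 0.01184 K/W
R_perlite board = R_tot − R_other = 0.008439 K/W
L = R·k·A = 0.008439×0.0543×19.6

L ≈ 8.98 mm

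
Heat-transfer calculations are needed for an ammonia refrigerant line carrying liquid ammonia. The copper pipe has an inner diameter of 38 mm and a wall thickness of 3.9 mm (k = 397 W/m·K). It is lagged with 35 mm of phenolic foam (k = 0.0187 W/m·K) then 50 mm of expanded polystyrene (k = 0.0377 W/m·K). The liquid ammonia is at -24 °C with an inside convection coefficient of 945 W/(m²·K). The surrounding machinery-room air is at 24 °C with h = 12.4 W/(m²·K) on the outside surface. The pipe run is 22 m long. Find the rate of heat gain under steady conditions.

Treating each annulus and film as a series resistance:
R_inner film = 1/(h_i·2πr₁L) = 1/(945×2π×0.019×22) = 4.029×10^-4 K/W
R_copper pipe wall = ln(22.9/19)/(2π×397×22) = 3.402×10^-6 K/W
R_phenolic foam = ln(57.9/22.9)/(2π×0.0187×22) = 0.3588 K/W
R_expanded polystyrene = ln(107.9/57.9)/(2π×0.0377×22) = 0.1195 K/W
R_outer film = 1/(h_o·2πr_oL) = 1/(12.4×2π×0.1079×22) = 0.005407 K/W
R_total = 0.4841 K/W
Q = ΔT/R_total = 48/0.4841

Q ≈ 99.2 W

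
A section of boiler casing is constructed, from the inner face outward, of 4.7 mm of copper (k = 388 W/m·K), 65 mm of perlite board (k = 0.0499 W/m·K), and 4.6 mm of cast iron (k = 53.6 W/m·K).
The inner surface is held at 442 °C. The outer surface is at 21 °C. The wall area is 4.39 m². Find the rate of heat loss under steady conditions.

Q ≈ 1420 W

Treating each layer as a thermal resistance in series:
R_copper = L/(kA) = 0.0047/(388×4.39) = 2.759×10^-6 K/W
R_perlite board = L/(kA) = 0.065/(0.0499×4.39) = 0.2967 K/W
R_cast iron = L/(kA) = 0.0046/(53.6×4.39) = 1.955×10^-5 K/W
R_total = 0.2967 K/W
Q = ΔT / R_total = 421 / 0.2967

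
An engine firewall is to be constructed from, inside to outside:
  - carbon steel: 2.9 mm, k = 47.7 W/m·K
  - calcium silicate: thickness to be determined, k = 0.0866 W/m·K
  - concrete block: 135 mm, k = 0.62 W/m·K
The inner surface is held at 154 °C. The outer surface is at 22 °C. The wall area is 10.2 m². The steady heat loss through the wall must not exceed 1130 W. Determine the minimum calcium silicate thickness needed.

L ≈ 84.3 mm

Series thermal resistances:
R_carbon steel = L/(kA) = 0.0029/(47.7×10.2) = 5.96×10^-6 K/W
R_concrete block = L/(kA) = 0.135/(0.62×10.2) = 0.02135 K/W
Sum of the known resistances R_other = 0.02135 K/W
Required total resistance R_tot = ΔT/Q_allow = 132/1130 = 0.1168 K/W
R_calcium silicate = R_tot − R_other = 0.09546 K/W
L = R·k·A = 0.09546×0.0866×10.2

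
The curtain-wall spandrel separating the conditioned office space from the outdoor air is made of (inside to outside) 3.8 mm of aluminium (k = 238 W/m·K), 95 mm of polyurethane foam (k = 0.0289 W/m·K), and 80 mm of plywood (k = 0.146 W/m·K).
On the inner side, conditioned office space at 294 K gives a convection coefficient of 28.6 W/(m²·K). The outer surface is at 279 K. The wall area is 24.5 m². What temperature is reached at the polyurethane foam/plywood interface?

T ≈ 281 K

Using the resistance-network approach (series):
R_inner film = 1/(h_i·A) = 1/(28.6×24.5) = 0.001427 K/W
R_aluminium = L/(kA) = 0.0038/(238×24.5) = 6.517×10^-7 K/W
R_polyurethane foam = L/(kA) = 0.095/(0.0289×24.5) = 0.1342 K/W
R_plywood = L/(kA) = 0.08/(0.146×24.5) = 0.02237 K/W
R_total = 0.158 K/W;  Q = ΔT/R_total = 15/0.158 = 94.96 W
T_interface = T_inner − Q·ΣR(inner→interface) = 294 − 95×0.1356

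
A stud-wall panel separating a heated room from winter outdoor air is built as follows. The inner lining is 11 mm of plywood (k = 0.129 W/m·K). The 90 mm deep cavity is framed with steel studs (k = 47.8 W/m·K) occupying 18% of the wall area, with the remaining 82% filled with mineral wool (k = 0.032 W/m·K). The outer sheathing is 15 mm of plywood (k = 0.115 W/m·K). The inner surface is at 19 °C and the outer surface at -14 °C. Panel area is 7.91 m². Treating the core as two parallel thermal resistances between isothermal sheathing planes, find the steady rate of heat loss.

Q ≈ 1150 W

Sheathing layers in series; stud and cavity paths in parallel between them.
R_inner = 0.011/(0.129×7.91) = 0.01078 K/W
R_stud  = 0.09/(47.8×0.18×7.91) = 0.001322 K/W
R_cav   = 0.09/(0.032×0.82×7.91) = 0.4336 K/W
1/R_core = 1/R_stud + 1/R_cav → R_core = 0.001318 K/W
R_outer = 0.015/(0.115×7.91) = 0.01649 K/W
R_total = 0.02859 K/W
Q = ΔT/R_total = 33/0.02859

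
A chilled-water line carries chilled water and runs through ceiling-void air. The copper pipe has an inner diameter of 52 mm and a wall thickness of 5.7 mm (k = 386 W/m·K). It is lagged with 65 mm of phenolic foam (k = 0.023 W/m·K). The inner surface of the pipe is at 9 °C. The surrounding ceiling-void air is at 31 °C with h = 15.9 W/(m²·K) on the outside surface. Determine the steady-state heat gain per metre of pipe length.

For a radial system each layer contributes R = ln(r_out/r_in)/(2πkL); films add R = 1/(hA).
R_copper pipe wall = ln(31.7/26)/(2π×386×1) = 8.173×10^-5 K/W
R_phenolic foam = ln(96.7/31.7)/(2π×0.023×1) = 7.718 K/W
R_outer film = 1/(h_o·2πr_oL) = 1/(15.9×2π×0.0967×1) = 0.1035 K/W
R_total = 7.821 K/W
Q = ΔT/R_total = 22/7.821

q′ ≈ 2.81 W/m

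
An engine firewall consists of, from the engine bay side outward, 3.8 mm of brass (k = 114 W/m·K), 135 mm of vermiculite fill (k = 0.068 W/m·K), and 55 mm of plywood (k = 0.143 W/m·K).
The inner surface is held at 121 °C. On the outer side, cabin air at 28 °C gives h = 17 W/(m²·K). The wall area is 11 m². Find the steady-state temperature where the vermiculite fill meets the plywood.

T ≈ 45 °C

Using the resistance-network approach (series):
R_brass = L/(kA) = 0.0038/(114×11) = 3.03×10^-6 K/W
R_vermiculite fill = L/(kA) = 0.135/(0.068×11) = 0.1805 K/W
R_plywood = L/(kA) = 0.055/(0.143×11) = 0.03497 K/W
R_outer film = 1/(h_o·A) = 1/(17×11) = 0.005348 K/W
R_total = 0.2208 K/W;  Q = ΔT/R_total = 93/0.2208 = 421.2 W
T_interface = T_inner − Q·ΣR(inner→interface) = 121 − 421×0.1805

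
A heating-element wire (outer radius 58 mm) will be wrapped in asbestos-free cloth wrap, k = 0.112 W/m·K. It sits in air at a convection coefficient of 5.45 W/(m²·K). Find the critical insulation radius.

r_cr ≈ 20.6 mm

For a cylinder r_cr = k/h = 0.112/5.45
r_cr = 20.6 mm; since the bare radius (58 mm) is above r_cr, any added insulation will reduce heat loss.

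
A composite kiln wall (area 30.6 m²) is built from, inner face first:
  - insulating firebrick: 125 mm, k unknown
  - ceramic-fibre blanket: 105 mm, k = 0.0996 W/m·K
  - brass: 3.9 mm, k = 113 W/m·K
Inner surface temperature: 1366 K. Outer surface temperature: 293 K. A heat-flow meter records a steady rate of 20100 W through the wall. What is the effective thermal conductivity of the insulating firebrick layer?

k ≈ 0.216 W/(m·K)

Using the resistance-network approach (series):
R_ceramic-fibre blanket = L/(kA) = 0.105/(0.0996×30.6) = 0.03445 K/W
R_brass = L/(kA) = 0.0039/(113×30.6) = 1.128×10^-6 K/W
Sum of known resistances R_other = 0.03445 K/W
Total R = ΔT/Q = 1073/20100 = 0.05338 K/W
R_insulating firebrick = R_total − R_other = 0.01893 K/W
k = L/(R·A) = 0.125/(0.01893×30.6)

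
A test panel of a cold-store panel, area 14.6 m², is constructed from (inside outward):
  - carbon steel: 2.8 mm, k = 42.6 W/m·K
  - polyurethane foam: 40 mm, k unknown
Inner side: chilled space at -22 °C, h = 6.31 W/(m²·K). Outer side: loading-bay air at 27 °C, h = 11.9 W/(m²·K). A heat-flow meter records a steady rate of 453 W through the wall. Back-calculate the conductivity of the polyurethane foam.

k ≈ 0.0299 W/(m·K)

Treating each layer as a thermal resistance in series:
R_inner film = 1/(h_i·A) = 1/(6.31×14.6) = 0.01085 K/W
R_carbon steel = L/(kA) = 0.0028/(42.6×14.6) = 4.502×10^-6 K/W
R_outer film = 1/(h_o·A) = 1/(11.9×14.6) = 0.005756 K/W
Sum of known resistances R_other = 0.01661 K/W
Total R = ΔT/Q = 49/453 = 0.1082 K/W
R_polyurethane foam = R_total − R_other = 0.09155 K/W
k = L/(R·A) = 0.04/(0.09155×14.6)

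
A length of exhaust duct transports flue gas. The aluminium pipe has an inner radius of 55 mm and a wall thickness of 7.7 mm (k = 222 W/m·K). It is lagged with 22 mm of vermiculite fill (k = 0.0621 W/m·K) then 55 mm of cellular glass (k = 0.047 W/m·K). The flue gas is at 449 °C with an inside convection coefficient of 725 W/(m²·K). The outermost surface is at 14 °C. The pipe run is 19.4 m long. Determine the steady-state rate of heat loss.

Q ≈ 3420 W

Radial resistances (cylindrical: R_cond = ln(r_o/r_i)/(2πkL), R_conv = 1/(h·2πrL)):
R_inner film = 1/(h_i·2πr₁L) = 1/(725×2π×0.055×19.4) = 2.057×10^-4 K/W
R_aluminium pipe wall = ln(62.7/55)/(2π×222×19.4) = 4.842×10^-6 K/W
R_vermiculite fill = ln(84.7/62.7)/(2π×0.0621×19.4) = 0.03973 K/W
R_cellular glass = ln(139.7/84.7)/(2π×0.047×19.4) = 0.08734 K/W
R_total = 0.1273 K/W
Q = ΔT/R_total = 435/0.1273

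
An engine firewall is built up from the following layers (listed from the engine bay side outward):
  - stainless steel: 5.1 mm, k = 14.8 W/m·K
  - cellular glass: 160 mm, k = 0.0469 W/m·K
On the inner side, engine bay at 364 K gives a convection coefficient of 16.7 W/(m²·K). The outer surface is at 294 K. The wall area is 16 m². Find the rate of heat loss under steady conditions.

Model the wall as resistances in series:
R_inner film = 1/(h_i·A) = 1/(16.7×16) = 0.003743 K/W
R_stainless steel = L/(kA) = 0.0051/(14.8×16) = 2.154×10^-5 K/W
R_cellular glass = L/(kA) = 0.16/(0.0469×16) = 0.2132 K/W
R_total = 0.217 K/W
Q = ΔT / R_total = 70 / 0.217

Q ≈ 323 W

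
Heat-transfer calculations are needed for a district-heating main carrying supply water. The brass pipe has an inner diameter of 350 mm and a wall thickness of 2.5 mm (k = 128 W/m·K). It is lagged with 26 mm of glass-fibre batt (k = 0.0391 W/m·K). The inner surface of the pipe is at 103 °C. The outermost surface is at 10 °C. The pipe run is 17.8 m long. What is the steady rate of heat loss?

Q ≈ 2980 W

Cylindrical conduction, so R = ln(r₂/r₁)/(2πkL) per layer, in series:
R_brass pipe wall = ln(177.5/175)/(2π×128×17.8) = 9.909×10^-7 K/W
R_glass-fibre batt = ln(203.5/177.5)/(2π×0.0391×17.8) = 0.03126 K/W
R_total = 0.03126 K/W
Q = ΔT/R_total = 93/0.03126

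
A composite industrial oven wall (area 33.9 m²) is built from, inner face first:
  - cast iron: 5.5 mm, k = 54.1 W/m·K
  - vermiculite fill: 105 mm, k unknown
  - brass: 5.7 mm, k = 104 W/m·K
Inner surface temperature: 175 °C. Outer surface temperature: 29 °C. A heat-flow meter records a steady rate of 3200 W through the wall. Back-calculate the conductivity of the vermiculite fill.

Treating each layer as a thermal resistance in series:
R_cast iron = L/(kA) = 0.0055/(54.1×33.9) = 2.999×10^-6 K/W
R_brass = L/(kA) = 0.0057/(104×33.9) = 1.617×10^-6 K/W
Sum of known resistances R_other = 4.616×10^-6 K/W
Total R = ΔT/Q = 146/3200 = 0.04562 K/W
R_vermiculite fill = R_total − R_other = 0.04562 K/W
k = L/(R·A) = 0.105/(0.04562×33.9)

k ≈ 0.0679 W/(m·K)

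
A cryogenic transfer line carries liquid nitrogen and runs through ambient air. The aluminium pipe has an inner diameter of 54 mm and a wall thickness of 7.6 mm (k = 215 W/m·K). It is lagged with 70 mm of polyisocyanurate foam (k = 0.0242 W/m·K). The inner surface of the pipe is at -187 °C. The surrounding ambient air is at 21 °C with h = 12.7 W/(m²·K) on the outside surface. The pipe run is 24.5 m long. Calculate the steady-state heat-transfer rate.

For a radial system each layer contributes R = ln(r_out/r_in)/(2πkL); films add R = 1/(hA).
R_aluminium pipe wall = ln(34.6/27)/(2π×215×24.5) = 7.494×10^-6 K/W
R_polyisocyanurate foam = ln(104.6/34.6)/(2π×0.0242×24.5) = 0.297 K/W
R_outer film = 1/(h_o·2πr_oL) = 1/(12.7×2π×0.1046×24.5) = 0.00489 K/W
R_total = 0.3019 K/W
Q = ΔT/R_total = 208/0.3019

Q ≈ 689 W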